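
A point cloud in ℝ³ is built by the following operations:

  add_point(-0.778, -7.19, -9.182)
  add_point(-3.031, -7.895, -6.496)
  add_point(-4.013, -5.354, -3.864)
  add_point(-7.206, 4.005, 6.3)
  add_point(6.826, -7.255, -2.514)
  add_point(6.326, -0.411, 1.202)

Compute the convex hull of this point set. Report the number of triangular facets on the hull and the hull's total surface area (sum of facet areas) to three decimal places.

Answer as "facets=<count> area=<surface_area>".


facets=8 area=339.321

Points on the hull: [0, 1, 2, 3, 4, 5] (6 of 6).

Triangle areas on the boundary:
  f1: (p1, p4, p3) → 95.2736
  f2: (p0, p1, p4) → 18.0785
  f3: (p5, p4, p3) → 51.9455
  f4: (p5, p0, p3) → 107.8387
  f5: (p5, p0, p4) → 38.1040
  f6: (p2, p1, p3) → 1.1261
  f7: (p2, p0, p3) → 21.3114
  f8: (p2, p0, p1) → 5.6430
Σ area = 339.321

Check V−E+F: 6 − 12 + 8 = 2.


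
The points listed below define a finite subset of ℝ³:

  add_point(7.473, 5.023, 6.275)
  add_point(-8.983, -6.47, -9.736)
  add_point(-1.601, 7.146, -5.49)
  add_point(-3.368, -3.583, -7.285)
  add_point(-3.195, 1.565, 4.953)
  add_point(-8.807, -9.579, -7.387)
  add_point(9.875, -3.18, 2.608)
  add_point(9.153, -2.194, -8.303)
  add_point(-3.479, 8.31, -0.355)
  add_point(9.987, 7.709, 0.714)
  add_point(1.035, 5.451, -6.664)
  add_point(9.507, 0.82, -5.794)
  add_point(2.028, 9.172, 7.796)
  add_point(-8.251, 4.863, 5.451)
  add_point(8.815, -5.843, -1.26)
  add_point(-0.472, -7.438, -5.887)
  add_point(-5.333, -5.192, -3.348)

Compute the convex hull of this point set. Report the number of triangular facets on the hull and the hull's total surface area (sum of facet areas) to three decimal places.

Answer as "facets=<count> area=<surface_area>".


facets=26 area=1052.872

Points on the hull: [0, 1, 2, 4, 5, 6, 7, 8, 9, 10, 11, 12, 13, 14, 15] (15 of 17).

Per-facet area ½‖(b−a)×(c−a)‖:
  f1: (p7, p5, p1) → 36.2918
  f2: (p8, p12, p9) → 52.5507
  f3: (p8, p2, p9) → 36.3780
  f4: (p8, p2, p1) → 43.2840
  f5: (p10, p2, p9) → 18.9796
  f6: (p10, p7, p1) → 89.1355
  f7: (p10, p2, p1) → 26.5263
  f8: (p0, p12, p9) → 22.7226
  f9: (p0, p4, p12) → 33.6494
  f10: (p13, p4, p12) → 29.2419
  f11: (p13, p8, p12) → 39.8101
  f12: (p13, p8, p1) → 75.0062
  f13: (p13, p5, p1) → 36.9836
  f14: (p13, p4, p5) → 52.6484
  f15: (p11, p10, p9) → 44.6383
  f16: (p11, p10, p7) → 18.5747
  f17: (p15, p7, p5) → 21.7894
  f18: (p6, p11, p7) → 17.7545
  f19: (p6, p0, p9) → 30.9300
  f20: (p6, p11, p9) → 42.0238
  f21: (p6, p0, p4) → 52.3758
  f22: (p6, p4, p5) → 123.6553
  f23: (p14, p15, p7) → 39.9626
  f24: (p14, p6, p7) → 17.0748
  f25: (p14, p15, p5) → 13.2927
  f26: (p14, p6, p5) → 37.5916
Σ area = 1052.872

Check V−E+F: 15 − 39 + 26 = 2.


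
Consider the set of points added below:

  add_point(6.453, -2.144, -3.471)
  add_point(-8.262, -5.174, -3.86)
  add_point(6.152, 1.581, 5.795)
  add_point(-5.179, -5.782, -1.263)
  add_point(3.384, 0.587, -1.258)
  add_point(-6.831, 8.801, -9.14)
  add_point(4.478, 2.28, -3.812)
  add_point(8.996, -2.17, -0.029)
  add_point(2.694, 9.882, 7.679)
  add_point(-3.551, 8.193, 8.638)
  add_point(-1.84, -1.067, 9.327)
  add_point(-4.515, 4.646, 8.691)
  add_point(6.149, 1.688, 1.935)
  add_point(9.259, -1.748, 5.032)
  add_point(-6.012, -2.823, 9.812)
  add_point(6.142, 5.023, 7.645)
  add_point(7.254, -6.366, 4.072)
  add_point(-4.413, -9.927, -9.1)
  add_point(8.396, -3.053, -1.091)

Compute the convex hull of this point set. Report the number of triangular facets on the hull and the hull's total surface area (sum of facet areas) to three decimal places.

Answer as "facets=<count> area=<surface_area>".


15 of the 19 inputs are extreme points: [0, 1, 5, 6, 7, 8, 9, 10, 11, 13, 14, 15, 16, 17, 18].

Triangle areas on the boundary:
  f1: (p14, p5, p1) → 103.9003
  f2: (p17, p5, p1) → 58.1024
  f3: (p17, p14, p1) → 42.7562
  f4: (p9, p8, p5) → 59.1369
  f5: (p9, p10, p14) → 20.9651
  f6: (p9, p10, p8) → 30.7474
  f7: (p16, p17, p14) → 129.3799
  f8: (p16, p10, p13) → 29.6143
  f9: (p16, p10, p14) → 21.7699
  f10: (p15, p10, p13) → 39.7567
  f11: (p15, p10, p8) → 30.3100
  f12: (p0, p17, p5) → 123.2659
  f13: (p11, p14, p5) → 66.9494
  f14: (p11, p9, p5) → 33.2466
  f15: (p11, p9, p14) → 2.0853
  f16: (p6, p8, p5) → 97.8517
  f17: (p6, p0, p5) → 21.6819
  f18: (p7, p6, p0) → 9.9019
  f19: (p7, p16, p13) → 12.5051
  f20: (p7, p15, p13) → 18.5778
  f21: (p7, p15, p8) → 23.3814
  f22: (p7, p6, p8) → 51.2881
  f23: (p18, p0, p17) → 18.7521
  f24: (p18, p7, p0) → 1.9315
  f25: (p18, p16, p17) → 51.7450
  f26: (p18, p7, p16) → 4.6039
Σ area = 1104.207

Euler: V−E+F = 15−39+26 = 2.

facets=26 area=1104.207


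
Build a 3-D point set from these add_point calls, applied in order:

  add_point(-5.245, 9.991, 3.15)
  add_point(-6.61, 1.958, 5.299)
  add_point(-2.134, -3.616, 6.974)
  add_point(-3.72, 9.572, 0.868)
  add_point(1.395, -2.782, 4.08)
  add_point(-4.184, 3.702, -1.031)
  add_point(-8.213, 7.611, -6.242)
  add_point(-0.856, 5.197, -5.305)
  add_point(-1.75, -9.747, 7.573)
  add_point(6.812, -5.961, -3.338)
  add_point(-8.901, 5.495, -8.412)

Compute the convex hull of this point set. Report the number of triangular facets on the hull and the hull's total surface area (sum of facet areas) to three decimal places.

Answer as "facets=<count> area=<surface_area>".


Points on the hull: [0, 1, 2, 3, 4, 6, 7, 8, 9, 10] (10 of 11).

Facet areas (half cross-product norm):
  f1: (p8, p9, p10) → 143.3507
  f2: (p7, p9, p10) → 47.1129
  f3: (p1, p8, p10) → 82.3180
  f4: (p4, p8, p9) → 39.4889
  f5: (p6, p7, p10) → 12.0795
  f6: (p6, p1, p10) → 18.8342
  f7: (p6, p1, p0) → 42.6693
  f8: (p3, p7, p9) → 46.9359
  f9: (p3, p4, p9) → 63.2522
  f10: (p3, p4, p0) → 18.8802
  f11: (p3, p6, p0) → 10.8515
  f12: (p3, p6, p7) → 28.7803
  f13: (p2, p4, p8) → 14.0520
  f14: (p2, p4, p0) → 33.0817
  f15: (p2, p1, p8) → 13.1565
  f16: (p2, p1, p0) → 22.5929
Σ area = 637.436

Euler characteristic 10−24+16 = 2 ✓

facets=16 area=637.436


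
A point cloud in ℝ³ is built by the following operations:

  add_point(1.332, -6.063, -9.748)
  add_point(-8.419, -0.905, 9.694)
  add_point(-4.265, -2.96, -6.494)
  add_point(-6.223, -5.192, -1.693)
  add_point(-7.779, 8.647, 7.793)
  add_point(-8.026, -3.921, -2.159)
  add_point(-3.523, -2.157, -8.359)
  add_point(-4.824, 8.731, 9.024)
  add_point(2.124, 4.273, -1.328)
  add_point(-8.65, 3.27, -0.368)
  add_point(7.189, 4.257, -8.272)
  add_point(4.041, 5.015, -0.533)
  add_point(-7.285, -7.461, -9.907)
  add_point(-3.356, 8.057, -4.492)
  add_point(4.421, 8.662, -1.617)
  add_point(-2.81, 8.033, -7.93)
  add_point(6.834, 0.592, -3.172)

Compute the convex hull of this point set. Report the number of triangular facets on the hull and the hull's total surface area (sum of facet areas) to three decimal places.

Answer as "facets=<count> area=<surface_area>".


facets=22 area=932.921

Hull vertices (13/17): indices [0, 1, 3, 4, 5, 7, 9, 10, 11, 12, 14, 15, 16].

Facet areas (half cross-product norm):
  f1: (p15, p12, p9) → 75.6099
  f2: (p5, p12, p9) → 24.7992
  f3: (p5, p1, p9) → 40.0594
  f4: (p5, p1, p12) → 9.7376
  f5: (p16, p7, p1) → 95.4862
  f6: (p4, p15, p9) → 50.0268
  f7: (p4, p1, p9) → 44.2890
  f8: (p4, p7, p1) → 15.6265
  f9: (p0, p16, p1) → 108.4970
  f10: (p0, p16, p10) → 33.9469
  f11: (p0, p15, p10) → 63.2192
  f12: (p0, p15, p12) → 64.1494
  f13: (p14, p16, p10) → 24.8533
  f14: (p14, p15, p10) → 38.6959
  f15: (p14, p4, p7) → 21.4218
  f16: (p14, p4, p15) → 72.6919
  f17: (p3, p1, p12) → 16.4827
  f18: (p3, p0, p12) → 36.8649
  f19: (p3, p0, p1) → 39.3858
  f20: (p11, p16, p7) → 21.7717
  f21: (p11, p14, p7) → 25.9141
  f22: (p11, p14, p16) → 9.3919
Σ area = 932.921

Euler: V−E+F = 13−33+22 = 2.


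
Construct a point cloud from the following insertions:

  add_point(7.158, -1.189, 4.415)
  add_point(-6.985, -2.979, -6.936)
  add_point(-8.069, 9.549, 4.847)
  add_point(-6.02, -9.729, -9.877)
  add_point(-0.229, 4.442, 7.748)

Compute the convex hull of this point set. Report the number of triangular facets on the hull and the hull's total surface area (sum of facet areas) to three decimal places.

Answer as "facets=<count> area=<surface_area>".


facets=6 area=475.658

5 of the 5 inputs are extreme points: [0, 1, 2, 3, 4].

Facet areas (half cross-product norm):
  f1: (p4, p0, p2) → 29.2230
  f2: (p4, p3, p2) → 113.7051
  f3: (p4, p3, p0) → 104.7659
  f4: (p1, p0, p2) → 140.3367
  f5: (p1, p3, p2) → 21.8644
  f6: (p1, p3, p0) → 65.7633
Σ area = 475.658

Euler characteristic 5−9+6 = 2 ✓


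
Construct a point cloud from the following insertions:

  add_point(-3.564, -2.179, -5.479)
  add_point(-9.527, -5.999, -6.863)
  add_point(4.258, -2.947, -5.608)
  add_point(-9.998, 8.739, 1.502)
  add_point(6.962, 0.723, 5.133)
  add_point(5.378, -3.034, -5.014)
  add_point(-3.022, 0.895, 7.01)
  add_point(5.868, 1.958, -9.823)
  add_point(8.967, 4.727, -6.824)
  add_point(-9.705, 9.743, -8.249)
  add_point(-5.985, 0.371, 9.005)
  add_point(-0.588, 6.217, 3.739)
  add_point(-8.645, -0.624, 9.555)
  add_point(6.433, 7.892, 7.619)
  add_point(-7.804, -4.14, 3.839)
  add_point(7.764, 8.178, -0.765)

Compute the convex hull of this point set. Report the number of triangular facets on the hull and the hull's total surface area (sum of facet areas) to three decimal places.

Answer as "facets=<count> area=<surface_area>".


Points on the hull: [1, 2, 3, 4, 5, 7, 8, 9, 12, 13, 14, 15] (12 of 16).

Facet areas (half cross-product norm):
  f1: (p12, p1, p3) → 99.0973
  f2: (p13, p12, p3) → 101.5487
  f3: (p9, p1, p3) → 76.0996
  f4: (p9, p13, p3) → 81.4439
  f5: (p7, p9, p8) → 43.4264
  f6: (p7, p9, p1) → 123.6570
  f7: (p7, p5, p8) → 17.8004
  f8: (p15, p13, p8) → 15.5633
  f9: (p15, p9, p8) → 66.7977
  f10: (p15, p9, p13) → 78.4830
  f11: (p14, p12, p1) → 16.9004
  f12: (p14, p5, p1) → 80.2334
  f13: (p4, p13, p12) → 61.7179
  f14: (p4, p14, p12) → 52.4068
  f15: (p4, p14, p5) → 80.7778
  f16: (p4, p13, p8) → 48.5470
  f17: (p4, p5, p8) → 47.0736
  f18: (p2, p5, p1) → 4.2137
  f19: (p2, p7, p1) → 44.4640
  f20: (p2, p7, p5) → 4.1969
Σ area = 1144.449

Check V−E+F: 12 − 30 + 20 = 2.

facets=20 area=1144.449


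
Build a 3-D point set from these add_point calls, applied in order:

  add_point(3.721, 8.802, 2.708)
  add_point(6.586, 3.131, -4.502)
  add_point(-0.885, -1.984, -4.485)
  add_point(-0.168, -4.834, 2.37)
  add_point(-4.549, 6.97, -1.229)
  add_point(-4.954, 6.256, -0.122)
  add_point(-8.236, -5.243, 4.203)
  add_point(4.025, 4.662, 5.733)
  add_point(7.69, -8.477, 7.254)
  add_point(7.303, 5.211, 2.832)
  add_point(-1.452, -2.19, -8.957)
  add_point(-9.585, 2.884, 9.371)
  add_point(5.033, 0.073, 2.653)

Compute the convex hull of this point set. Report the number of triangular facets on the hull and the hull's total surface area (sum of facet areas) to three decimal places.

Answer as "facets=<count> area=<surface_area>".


facets=14 area=836.215

Hull vertices (9/13): indices [0, 1, 4, 6, 7, 8, 9, 10, 11].

Area of each hull facet:
  f1: (p6, p8, p11) → 78.7934
  f2: (p6, p10, p8) → 121.5678
  f3: (p7, p8, p11) → 96.8790
  f4: (p7, p0, p11) → 35.7668
  f5: (p4, p0, p11) → 57.9179
  f6: (p4, p6, p11) → 58.7355
  f7: (p4, p6, p10) → 80.6820
  f8: (p1, p10, p8) → 87.9169
  f9: (p1, p4, p0) → 44.2443
  f10: (p1, p4, p10) → 58.9119
  f11: (p9, p7, p8) → 30.2745
  f12: (p9, p7, p0) → 10.1542
  f13: (p9, p1, p8) → 55.0497
  f14: (p9, p1, p0) → 19.3212
Σ area = 836.215

Check V−E+F: 9 − 21 + 14 = 2.


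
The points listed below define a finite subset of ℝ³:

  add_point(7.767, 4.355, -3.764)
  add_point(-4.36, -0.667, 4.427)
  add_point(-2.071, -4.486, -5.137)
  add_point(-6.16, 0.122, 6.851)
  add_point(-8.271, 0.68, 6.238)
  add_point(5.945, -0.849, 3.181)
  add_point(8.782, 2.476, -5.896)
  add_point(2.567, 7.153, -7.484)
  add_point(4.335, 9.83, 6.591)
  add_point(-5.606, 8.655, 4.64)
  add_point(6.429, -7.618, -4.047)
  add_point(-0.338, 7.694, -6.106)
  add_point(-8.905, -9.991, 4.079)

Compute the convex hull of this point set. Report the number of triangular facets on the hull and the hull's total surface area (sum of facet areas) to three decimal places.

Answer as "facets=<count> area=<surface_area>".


facets=20 area=899.105

Points on the hull: [0, 2, 3, 4, 5, 6, 7, 8, 9, 10, 11, 12] (12 of 13).

Area of each hull facet:
  f1: (p5, p8, p6) → 57.0483
  f2: (p0, p8, p6) → 4.2305
  f3: (p0, p7, p6) → 10.4494
  f4: (p0, p7, p8) → 42.5080
  f5: (p3, p5, p12) → 68.4366
  f6: (p3, p5, p8) → 68.6426
  f7: (p11, p7, p8) → 22.1848
  f8: (p11, p9, p8) → 59.3228
  f9: (p11, p2, p7) → 20.1180
  f10: (p11, p2, p12) → 65.0960
  f11: (p10, p5, p6) → 44.7181
  f12: (p10, p7, p6) → 37.8281
  f13: (p10, p2, p7) → 58.1515
  f14: (p10, p5, p12) → 83.1381
  f15: (p10, p2, p12) → 55.9746
  f16: (p4, p9, p8) → 40.4573
  f17: (p4, p3, p8) → 13.9353
  f18: (p4, p3, p12) → 12.2565
  f19: (p4, p11, p12) → 84.5951
  f20: (p4, p11, p9) → 50.0139
Σ area = 899.105

Check V−E+F: 12 − 30 + 20 = 2.


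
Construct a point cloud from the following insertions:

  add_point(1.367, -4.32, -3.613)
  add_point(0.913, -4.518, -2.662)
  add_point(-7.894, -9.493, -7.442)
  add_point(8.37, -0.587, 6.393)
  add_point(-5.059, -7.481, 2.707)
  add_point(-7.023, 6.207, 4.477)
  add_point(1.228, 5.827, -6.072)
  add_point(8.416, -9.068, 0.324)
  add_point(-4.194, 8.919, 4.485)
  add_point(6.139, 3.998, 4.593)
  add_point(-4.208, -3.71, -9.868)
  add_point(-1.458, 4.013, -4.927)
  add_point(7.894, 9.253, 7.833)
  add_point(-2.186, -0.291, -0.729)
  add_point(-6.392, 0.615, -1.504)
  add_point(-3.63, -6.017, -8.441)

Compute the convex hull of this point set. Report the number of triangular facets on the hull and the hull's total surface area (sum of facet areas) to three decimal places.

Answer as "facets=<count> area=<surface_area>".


facets=18 area=967.616

Hull vertices (11/16): indices [2, 3, 4, 5, 6, 7, 8, 10, 11, 12, 15].

Per-facet area ½‖(b−a)×(c−a)‖:
  f1: (p4, p7, p2) → 73.6942
  f2: (p15, p7, p2) → 39.3856
  f3: (p15, p10, p2) → 6.9240
  f4: (p15, p10, p7) → 16.4022
  f5: (p3, p12, p7) → 23.8624
  f6: (p3, p4, p7) → 70.4015
  f7: (p5, p3, p12) → 76.3638
  f8: (p5, p3, p4) → 101.7031
  f9: (p5, p10, p2) → 63.9609
  f10: (p5, p4, p2) → 72.0634
  f11: (p6, p12, p7) → 133.3170
  f12: (p6, p10, p7) → 95.1686
  f13: (p8, p5, p12) → 17.2041
  f14: (p8, p6, p12) → 75.5478
  f15: (p8, p6, p5) → 23.7846
  f16: (p11, p5, p10) → 47.6099
  f17: (p11, p6, p10) → 14.4474
  f18: (p11, p6, p5) → 15.7747
Σ area = 967.616

Euler characteristic 11−27+18 = 2 ✓


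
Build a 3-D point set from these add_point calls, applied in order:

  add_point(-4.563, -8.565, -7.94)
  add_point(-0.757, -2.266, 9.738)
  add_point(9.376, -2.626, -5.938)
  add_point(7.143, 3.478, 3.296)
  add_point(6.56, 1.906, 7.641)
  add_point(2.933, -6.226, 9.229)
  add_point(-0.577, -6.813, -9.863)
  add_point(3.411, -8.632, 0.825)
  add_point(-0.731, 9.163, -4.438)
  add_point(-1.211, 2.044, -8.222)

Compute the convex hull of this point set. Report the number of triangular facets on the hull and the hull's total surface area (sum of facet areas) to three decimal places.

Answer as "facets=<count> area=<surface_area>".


Extreme-point indices: [0, 1, 2, 3, 4, 5, 6, 7, 8, 9] — 10 of 10 on the boundary.

Area of each hull facet:
  f1: (p1, p8, p0) → 149.7629
  f2: (p4, p1, p8) → 68.8481
  f3: (p7, p6, p0) → 27.2111
  f4: (p7, p6, p2) → 55.0790
  f5: (p3, p8, p2) → 69.4404
  f6: (p3, p4, p2) → 20.9327
  f7: (p3, p4, p8) → 21.8113
  f8: (p9, p8, p2) → 46.6180
  f9: (p9, p6, p2) → 48.4211
  f10: (p9, p8, p0) → 23.9450
  f11: (p9, p6, p0) → 20.9204
  f12: (p5, p1, p0) → 51.0925
  f13: (p5, p7, p0) → 38.4238
  f14: (p5, p4, p1) → 22.8776
  f15: (p5, p4, p2) → 65.9306
  f16: (p5, p7, p2) → 41.6864
Σ area = 773.001

Euler: V−E+F = 10−24+16 = 2.

facets=16 area=773.001


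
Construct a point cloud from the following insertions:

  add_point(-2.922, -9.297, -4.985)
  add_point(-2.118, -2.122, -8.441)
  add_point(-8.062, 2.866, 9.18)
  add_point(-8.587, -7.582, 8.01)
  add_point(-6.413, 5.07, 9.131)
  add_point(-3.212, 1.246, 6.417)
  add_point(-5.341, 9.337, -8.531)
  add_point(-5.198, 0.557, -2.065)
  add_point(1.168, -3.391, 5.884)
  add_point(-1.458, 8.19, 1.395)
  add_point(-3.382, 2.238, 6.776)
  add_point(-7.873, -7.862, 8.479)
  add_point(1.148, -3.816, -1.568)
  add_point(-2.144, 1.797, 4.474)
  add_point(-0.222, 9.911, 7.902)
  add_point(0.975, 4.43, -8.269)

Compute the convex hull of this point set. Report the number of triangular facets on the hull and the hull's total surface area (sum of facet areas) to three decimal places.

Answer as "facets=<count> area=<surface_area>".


facets=18 area=852.392

11 of the 16 inputs are extreme points: [0, 1, 2, 3, 4, 6, 8, 11, 12, 14, 15].

Area of each hull facet:
  f1: (p0, p6, p3) → 136.5261
  f2: (p15, p14, p8) → 102.5990
  f3: (p15, p14, p6) → 66.7996
  f4: (p11, p14, p8) → 67.2808
  f5: (p11, p0, p3) → 6.3703
  f6: (p11, p0, p8) → 65.5239
  f7: (p12, p0, p8) → 24.8501
  f8: (p12, p15, p8) → 32.1540
  f9: (p12, p15, p0) → 39.1007
  f10: (p1, p0, p6) → 25.9280
  f11: (p1, p15, p6) → 28.3092
  f12: (p1, p15, p0) → 15.6031
  f13: (p2, p11, p3) → 4.6244
  f14: (p2, p6, p3) → 97.3180
  f15: (p4, p11, p14) → 37.8320
  f16: (p4, p2, p11) → 9.1305
  f17: (p4, p14, p6) → 68.1211
  f18: (p4, p2, p6) → 24.3213
Σ area = 852.392

Check V−E+F: 11 − 27 + 18 = 2.


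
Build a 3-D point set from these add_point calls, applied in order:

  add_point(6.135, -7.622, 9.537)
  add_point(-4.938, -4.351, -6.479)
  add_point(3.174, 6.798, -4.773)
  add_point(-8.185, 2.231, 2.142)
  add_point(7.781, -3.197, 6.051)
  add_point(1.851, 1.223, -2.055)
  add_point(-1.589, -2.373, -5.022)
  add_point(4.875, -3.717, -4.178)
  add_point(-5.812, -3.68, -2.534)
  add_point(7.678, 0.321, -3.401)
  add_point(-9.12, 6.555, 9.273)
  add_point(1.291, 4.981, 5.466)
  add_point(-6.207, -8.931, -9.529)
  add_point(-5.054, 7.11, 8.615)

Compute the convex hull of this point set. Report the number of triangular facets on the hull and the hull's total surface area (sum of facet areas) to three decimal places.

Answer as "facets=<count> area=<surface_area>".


facets=16 area=890.711

10 of the 14 inputs are extreme points: [0, 2, 3, 4, 7, 9, 10, 11, 12, 13].

Triangle areas on the boundary:
  f1: (p0, p12, p10) → 220.2047
  f2: (p11, p2, p4) → 55.0848
  f3: (p3, p12, p10) → 14.6829
  f4: (p3, p2, p10) → 55.4704
  f5: (p3, p2, p12) → 111.3667
  f6: (p9, p2, p4) → 36.0936
  f7: (p9, p2, p12) → 70.9523
  f8: (p9, p0, p4) → 17.0752
  f9: (p13, p0, p4) → 48.2640
  f10: (p13, p11, p4) → 26.2752
  f11: (p13, p0, p10) → 33.8317
  f12: (p13, p2, p10) → 24.9773
  f13: (p13, p11, p2) → 33.4819
  f14: (p7, p0, p12) → 89.6104
  f15: (p7, p9, p12) → 17.7278
  f16: (p7, p9, p0) → 35.6125
Σ area = 890.711

Euler characteristic 10−24+16 = 2 ✓


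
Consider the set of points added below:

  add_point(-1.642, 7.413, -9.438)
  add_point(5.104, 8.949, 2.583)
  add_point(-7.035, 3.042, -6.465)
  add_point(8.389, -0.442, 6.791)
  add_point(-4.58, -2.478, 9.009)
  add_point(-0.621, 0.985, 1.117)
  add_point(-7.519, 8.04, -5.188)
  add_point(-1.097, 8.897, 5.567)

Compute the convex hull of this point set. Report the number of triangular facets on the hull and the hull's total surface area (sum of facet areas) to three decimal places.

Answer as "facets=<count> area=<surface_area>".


Extreme-point indices: [0, 1, 2, 3, 4, 6, 7] — 7 of 8 on the boundary.

Facet areas (half cross-product norm):
  f1: (p2, p4, p6) → 42.7971
  f2: (p2, p4, p3) → 110.3689
  f3: (p7, p4, p6) → 77.7080
  f4: (p7, p1, p6) → 43.0279
  f5: (p7, p4, p3) → 73.1702
  f6: (p7, p1, p3) → 36.9888
  f7: (p0, p1, p3) → 69.0046
  f8: (p0, p2, p3) → 76.5929
  f9: (p0, p1, p6) → 50.1019
  f10: (p0, p2, p6) → 17.9761
Σ area = 597.736

Euler characteristic 7−15+10 = 2 ✓

facets=10 area=597.736


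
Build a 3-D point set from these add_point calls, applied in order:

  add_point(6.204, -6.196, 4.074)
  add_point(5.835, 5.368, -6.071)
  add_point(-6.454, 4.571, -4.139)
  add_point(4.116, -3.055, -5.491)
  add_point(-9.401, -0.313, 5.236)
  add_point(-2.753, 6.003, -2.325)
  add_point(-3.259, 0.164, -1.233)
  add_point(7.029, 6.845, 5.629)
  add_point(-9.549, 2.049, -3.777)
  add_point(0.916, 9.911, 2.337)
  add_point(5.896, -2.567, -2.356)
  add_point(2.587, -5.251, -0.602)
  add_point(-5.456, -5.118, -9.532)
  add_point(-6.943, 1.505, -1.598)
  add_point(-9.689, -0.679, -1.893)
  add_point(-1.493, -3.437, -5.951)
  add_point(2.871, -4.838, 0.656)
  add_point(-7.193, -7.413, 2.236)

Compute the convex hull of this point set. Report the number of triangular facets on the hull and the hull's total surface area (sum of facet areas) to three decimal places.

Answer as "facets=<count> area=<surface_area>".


facets=20 area=863.340

Hull vertices (12/18): indices [0, 1, 2, 3, 4, 7, 8, 9, 10, 12, 14, 17].

Facet areas (half cross-product norm):
  f1: (p12, p17, p14) → 40.3329
  f2: (p0, p12, p17) → 82.2128
  f3: (p4, p17, p14) → 26.1528
  f4: (p4, p0, p7) → 104.9828
  f5: (p4, p0, p17) → 53.8802
  f6: (p9, p4, p7) → 55.1034
  f7: (p9, p1, p7) → 39.9654
  f8: (p2, p1, p12) → 68.9883
  f9: (p2, p9, p1) → 56.1520
  f10: (p3, p0, p12) → 47.8059
  f11: (p3, p1, p12) → 42.8333
  f12: (p8, p4, p14) → 10.1048
  f13: (p8, p12, p14) → 16.1906
  f14: (p8, p2, p12) → 20.0992
  f15: (p8, p9, p4) → 64.5616
  f16: (p8, p2, p9) → 14.6088
  f17: (p10, p3, p0) → 9.5420
  f18: (p10, p3, p1) → 15.4425
  f19: (p10, p0, p7) → 44.9503
  f20: (p10, p1, p7) → 49.4304
Σ area = 863.340

Check V−E+F: 12 − 30 + 20 = 2.


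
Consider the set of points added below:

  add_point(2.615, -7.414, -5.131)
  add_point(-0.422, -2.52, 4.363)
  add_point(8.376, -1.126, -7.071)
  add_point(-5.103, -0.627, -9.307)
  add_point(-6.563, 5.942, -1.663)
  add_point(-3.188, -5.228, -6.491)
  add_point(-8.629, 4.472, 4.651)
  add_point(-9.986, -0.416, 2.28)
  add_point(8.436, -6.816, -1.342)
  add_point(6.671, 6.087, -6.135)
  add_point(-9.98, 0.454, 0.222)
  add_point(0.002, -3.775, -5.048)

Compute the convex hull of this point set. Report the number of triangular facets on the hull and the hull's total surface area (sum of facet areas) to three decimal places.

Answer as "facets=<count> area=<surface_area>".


facets=18 area=677.869

11 of the 12 inputs are extreme points: [0, 1, 2, 3, 4, 5, 6, 7, 8, 9, 10].

Per-facet area ½‖(b−a)×(c−a)‖:
  f1: (p4, p3, p9) → 66.1038
  f2: (p6, p4, p9) → 38.4786
  f3: (p2, p9, p8) → 24.2825
  f4: (p2, p3, p9) → 49.5810
  f5: (p10, p4, p3) → 33.2635
  f6: (p10, p5, p7) → 11.5868
  f7: (p10, p5, p3) → 30.1501
  f8: (p10, p6, p7) → 6.2481
  f9: (p10, p6, p4) → 18.4989
  f10: (p1, p9, p8) → 75.8626
  f11: (p1, p6, p9) → 82.5967
  f12: (p1, p6, p7) → 27.7700
  f13: (p0, p5, p3) → 13.1868
  f14: (p0, p2, p3) → 48.4096
  f15: (p0, p2, p8) → 26.5551
  f16: (p0, p1, p8) → 37.2234
  f17: (p0, p5, p7) → 33.3515
  f18: (p0, p1, p7) → 54.7204
Σ area = 677.869

Euler: V−E+F = 11−27+18 = 2.


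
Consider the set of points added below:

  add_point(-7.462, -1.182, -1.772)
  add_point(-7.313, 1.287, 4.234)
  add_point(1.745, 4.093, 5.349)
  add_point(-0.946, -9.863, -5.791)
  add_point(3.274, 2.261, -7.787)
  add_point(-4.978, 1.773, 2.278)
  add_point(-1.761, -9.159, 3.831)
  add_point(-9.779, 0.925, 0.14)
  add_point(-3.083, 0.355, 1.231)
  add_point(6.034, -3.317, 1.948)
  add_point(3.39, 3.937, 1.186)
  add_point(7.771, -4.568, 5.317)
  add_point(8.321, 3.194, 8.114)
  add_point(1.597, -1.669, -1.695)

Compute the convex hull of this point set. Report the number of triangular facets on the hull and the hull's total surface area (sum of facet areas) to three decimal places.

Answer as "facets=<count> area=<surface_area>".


facets=16 area=680.545

Hull vertices (10/14): indices [0, 1, 2, 3, 4, 6, 7, 10, 11, 12].

Per-facet area ½‖(b−a)×(c−a)‖:
  f1: (p6, p3, p7) → 63.9478
  f2: (p0, p3, p7) → 5.4028
  f3: (p0, p4, p7) → 18.3746
  f4: (p0, p4, p3) → 66.6144
  f5: (p10, p4, p12) → 23.9325
  f6: (p10, p2, p12) → 16.0996
  f7: (p10, p4, p7) → 61.3290
  f8: (p10, p2, p7) → 29.1523
  f9: (p1, p6, p12) → 90.2740
  f10: (p1, p2, p12) → 16.5667
  f11: (p1, p6, p7) → 28.0644
  f12: (p1, p2, p7) → 18.1310
  f13: (p11, p6, p3) → 51.4901
  f14: (p11, p4, p3) → 89.6829
  f15: (p11, p6, p12) → 38.0015
  f16: (p11, p4, p12) → 63.4815
Σ area = 680.545

Euler characteristic 10−24+16 = 2 ✓


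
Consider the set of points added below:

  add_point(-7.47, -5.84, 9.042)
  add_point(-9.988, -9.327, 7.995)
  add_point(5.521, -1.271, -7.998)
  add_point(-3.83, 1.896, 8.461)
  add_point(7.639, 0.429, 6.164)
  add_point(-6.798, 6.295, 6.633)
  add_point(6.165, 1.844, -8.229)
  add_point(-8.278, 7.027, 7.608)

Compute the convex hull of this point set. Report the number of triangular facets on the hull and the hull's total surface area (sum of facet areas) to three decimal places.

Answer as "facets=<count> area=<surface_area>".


Points on the hull: [0, 1, 2, 3, 4, 6, 7] (7 of 8).

Area of each hull facet:
  f1: (p6, p7, p4) → 125.5368
  f2: (p2, p4, p1) → 145.1843
  f3: (p2, p6, p4) → 22.9321
  f4: (p2, p7, p1) → 176.6173
  f5: (p2, p6, p7) → 35.1280
  f6: (p0, p4, p1) → 23.2871
  f7: (p0, p7, p1) → 19.9316
  f8: (p3, p7, p4) → 28.7558
  f9: (p3, p0, p4) → 47.9523
  f10: (p3, p0, p7) → 26.7565
Σ area = 652.082

Euler characteristic 7−15+10 = 2 ✓

facets=10 area=652.082


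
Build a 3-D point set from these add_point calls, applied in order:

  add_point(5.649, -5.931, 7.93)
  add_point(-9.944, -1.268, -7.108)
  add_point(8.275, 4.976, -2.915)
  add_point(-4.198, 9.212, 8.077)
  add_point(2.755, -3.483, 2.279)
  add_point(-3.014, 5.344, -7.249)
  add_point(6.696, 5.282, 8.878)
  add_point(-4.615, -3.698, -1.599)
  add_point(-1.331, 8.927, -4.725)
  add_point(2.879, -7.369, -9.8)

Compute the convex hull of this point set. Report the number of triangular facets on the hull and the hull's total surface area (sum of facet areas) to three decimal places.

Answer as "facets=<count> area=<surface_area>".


facets=14 area=956.671

Extreme-point indices: [0, 1, 2, 3, 5, 6, 7, 8, 9] — 9 of 10 on the boundary.

Per-facet area ½‖(b−a)×(c−a)‖:
  f1: (p0, p9, p2) → 112.0685
  f2: (p0, p6, p2) → 66.9440
  f3: (p5, p9, p1) → 64.7644
  f4: (p5, p9, p2) → 80.7344
  f5: (p7, p9, p1) → 47.0024
  f6: (p7, p0, p9) → 82.8941
  f7: (p8, p6, p2) → 62.6951
  f8: (p8, p5, p2) → 24.5297
  f9: (p8, p5, p1) → 14.1217
  f10: (p3, p8, p1) → 88.8439
  f11: (p3, p8, p6) → 75.3612
  f12: (p3, p7, p1) → 63.7500
  f13: (p3, p0, p6) → 63.6306
  f14: (p3, p7, p0) → 109.3305
Σ area = 956.671

Euler: V−E+F = 9−21+14 = 2.


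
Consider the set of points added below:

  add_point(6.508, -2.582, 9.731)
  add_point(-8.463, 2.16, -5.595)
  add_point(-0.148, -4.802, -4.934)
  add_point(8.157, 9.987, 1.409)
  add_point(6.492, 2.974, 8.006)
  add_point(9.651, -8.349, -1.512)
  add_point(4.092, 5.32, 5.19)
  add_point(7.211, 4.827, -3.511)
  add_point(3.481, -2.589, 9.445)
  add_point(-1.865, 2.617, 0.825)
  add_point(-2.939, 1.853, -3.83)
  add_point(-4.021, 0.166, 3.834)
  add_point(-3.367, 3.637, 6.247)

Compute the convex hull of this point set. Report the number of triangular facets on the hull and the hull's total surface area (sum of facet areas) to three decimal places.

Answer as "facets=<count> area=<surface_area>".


facets=16 area=750.000

Extreme-point indices: [0, 1, 2, 3, 4, 5, 7, 8, 11, 12] — 10 of 13 on the boundary.

Triangle areas on the boundary:
  f1: (p0, p3, p5) → 97.8484
  f2: (p12, p3, p1) → 90.7961
  f3: (p7, p3, p1) → 54.2950
  f4: (p7, p3, p5) → 39.9255
  f5: (p11, p12, p1) → 20.6735
  f6: (p4, p0, p3) → 13.2241
  f7: (p4, p12, p3) → 49.0344
  f8: (p2, p7, p1) → 66.2431
  f9: (p2, p7, p5) → 63.4035
  f10: (p2, p11, p1) → 50.0969
  f11: (p8, p0, p5) → 19.5460
  f12: (p8, p2, p5) → 72.6855
  f13: (p8, p2, p11) → 52.6133
  f14: (p8, p11, p12) → 20.4076
  f15: (p8, p4, p0) → 8.8407
  f16: (p8, p4, p12) → 30.3669
Σ area = 750.000

Check V−E+F: 10 − 24 + 16 = 2.


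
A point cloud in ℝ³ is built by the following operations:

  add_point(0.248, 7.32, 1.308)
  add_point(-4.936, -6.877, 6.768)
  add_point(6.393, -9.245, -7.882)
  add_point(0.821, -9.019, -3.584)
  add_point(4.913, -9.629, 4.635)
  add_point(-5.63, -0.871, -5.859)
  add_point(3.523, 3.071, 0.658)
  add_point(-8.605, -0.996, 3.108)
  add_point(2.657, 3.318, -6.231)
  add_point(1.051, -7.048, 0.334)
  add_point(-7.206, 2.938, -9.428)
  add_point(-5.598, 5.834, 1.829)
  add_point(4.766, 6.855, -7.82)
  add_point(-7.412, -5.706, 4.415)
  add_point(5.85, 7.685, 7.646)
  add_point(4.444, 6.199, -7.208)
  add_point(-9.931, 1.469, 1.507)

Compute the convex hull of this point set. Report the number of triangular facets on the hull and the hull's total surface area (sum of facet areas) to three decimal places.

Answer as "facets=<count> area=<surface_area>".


facets=20 area=1033.390

Hull vertices (12/17): indices [0, 1, 2, 3, 4, 7, 10, 11, 12, 13, 14, 16].

Facet areas (half cross-product norm):
  f1: (p4, p14, p2) → 109.9659
  f2: (p12, p14, p2) → 125.4659
  f3: (p10, p12, p2) → 100.3975
  f4: (p10, p13, p16) → 42.7271
  f5: (p3, p4, p2) → 31.7950
  f6: (p3, p10, p2) → 53.5638
  f7: (p3, p10, p13) → 88.0406
  f8: (p7, p14, p16) → 28.0398
  f9: (p7, p13, p16) → 2.7206
  f10: (p11, p10, p12) → 70.4142
  f11: (p11, p14, p16) → 26.6349
  f12: (p11, p10, p16) → 34.2167
  f13: (p1, p3, p4) → 46.4805
  f14: (p1, p3, p13) → 21.3981
  f15: (p1, p4, p14) → 89.1453
  f16: (p1, p7, p14) → 67.8020
  f17: (p1, p7, p13) → 7.0142
  f18: (p0, p12, p14) → 39.9422
  f19: (p0, p11, p14) → 20.7864
  f20: (p0, p11, p12) → 26.8395
Σ area = 1033.390

Check V−E+F: 12 − 30 + 20 = 2.


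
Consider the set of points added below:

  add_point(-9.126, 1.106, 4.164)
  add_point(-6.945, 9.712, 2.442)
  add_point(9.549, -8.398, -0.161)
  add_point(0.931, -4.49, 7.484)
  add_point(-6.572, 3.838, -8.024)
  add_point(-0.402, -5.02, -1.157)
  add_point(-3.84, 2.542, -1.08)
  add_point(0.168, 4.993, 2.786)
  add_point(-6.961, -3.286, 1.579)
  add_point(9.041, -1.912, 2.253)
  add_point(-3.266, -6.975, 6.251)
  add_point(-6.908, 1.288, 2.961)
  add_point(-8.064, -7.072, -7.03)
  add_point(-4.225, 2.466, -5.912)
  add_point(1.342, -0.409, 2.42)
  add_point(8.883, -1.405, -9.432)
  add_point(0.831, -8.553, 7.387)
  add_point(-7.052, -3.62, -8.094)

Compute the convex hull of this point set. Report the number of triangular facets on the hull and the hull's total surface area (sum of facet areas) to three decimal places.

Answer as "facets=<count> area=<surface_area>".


facets=20 area=985.435

Points on the hull: [0, 1, 2, 3, 4, 7, 9, 10, 12, 15, 16, 17] (12 of 18).

Per-facet area ½‖(b−a)×(c−a)‖:
  f1: (p12, p15, p2) → 101.7614
  f2: (p3, p1, p0) → 51.7550
  f3: (p4, p1, p0) → 51.9277
  f4: (p4, p12, p0) → 66.6655
  f5: (p4, p15, p1) → 94.9423
  f6: (p9, p15, p2) → 38.6376
  f7: (p16, p12, p2) → 96.7812
  f8: (p16, p9, p2) → 38.5226
  f9: (p16, p9, p3) → 19.5765
  f10: (p17, p12, p15) → 27.5352
  f11: (p17, p4, p15) → 59.1141
  f12: (p17, p4, p12) → 5.0473
  f13: (p7, p3, p1) → 37.1947
  f14: (p7, p9, p3) → 48.4734
  f15: (p7, p15, p1) → 54.0486
  f16: (p7, p9, p15) → 65.8266
  f17: (p10, p16, p12) → 26.9471
  f18: (p10, p12, p0) → 66.5362
  f19: (p10, p3, p0) → 25.4067
  f20: (p10, p16, p3) → 8.7349
Σ area = 985.435

Euler: V−E+F = 12−30+20 = 2.


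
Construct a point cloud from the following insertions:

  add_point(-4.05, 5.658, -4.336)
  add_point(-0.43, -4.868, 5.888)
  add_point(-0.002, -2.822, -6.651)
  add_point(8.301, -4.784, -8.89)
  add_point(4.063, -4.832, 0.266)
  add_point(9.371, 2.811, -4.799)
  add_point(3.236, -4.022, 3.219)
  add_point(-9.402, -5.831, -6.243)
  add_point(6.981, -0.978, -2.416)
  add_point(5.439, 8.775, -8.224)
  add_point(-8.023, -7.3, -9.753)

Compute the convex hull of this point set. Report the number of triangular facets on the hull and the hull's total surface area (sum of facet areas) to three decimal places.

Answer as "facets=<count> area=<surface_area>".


10 of the 11 inputs are extreme points: [0, 1, 3, 4, 5, 6, 7, 8, 9, 10].

Per-facet area ½‖(b−a)×(c−a)‖:
  f1: (p1, p9, p5) → 61.1833
  f2: (p3, p9, p5) → 31.6596
  f3: (p0, p1, p7) → 87.7383
  f4: (p0, p1, p9) → 78.7093
  f5: (p10, p1, p7) → 26.1926
  f6: (p10, p3, p9) → 114.5732
  f7: (p10, p0, p7) → 24.6409
  f8: (p10, p0, p9) → 72.8357
  f9: (p6, p1, p5) → 13.1825
  f10: (p8, p3, p5) → 19.2331
  f11: (p8, p6, p5) → 8.1729
  f12: (p8, p6, p3) → 24.0310
  f13: (p4, p6, p1) → 5.2311
  f14: (p4, p6, p3) → 4.8377
  f15: (p4, p10, p1) → 57.1768
  f16: (p4, p10, p3) → 77.5821
Σ area = 706.980

Check V−E+F: 10 − 24 + 16 = 2.

facets=16 area=706.980


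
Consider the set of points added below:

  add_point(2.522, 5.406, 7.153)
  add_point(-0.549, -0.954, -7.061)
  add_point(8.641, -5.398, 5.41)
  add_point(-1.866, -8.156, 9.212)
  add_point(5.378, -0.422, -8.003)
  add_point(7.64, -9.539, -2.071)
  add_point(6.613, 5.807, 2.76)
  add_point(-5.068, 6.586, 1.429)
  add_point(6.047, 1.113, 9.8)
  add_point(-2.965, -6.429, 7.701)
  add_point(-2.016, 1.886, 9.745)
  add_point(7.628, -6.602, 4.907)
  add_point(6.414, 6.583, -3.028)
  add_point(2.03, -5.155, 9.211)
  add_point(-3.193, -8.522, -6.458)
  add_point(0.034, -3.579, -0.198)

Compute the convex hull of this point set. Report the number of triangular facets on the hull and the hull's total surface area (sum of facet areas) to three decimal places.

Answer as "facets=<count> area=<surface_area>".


facets=26 area=903.383

Hull vertices (15/16): indices [0, 1, 2, 3, 4, 5, 6, 7, 8, 9, 10, 11, 12, 13, 14].

Area of each hull facet:
  f1: (p11, p5, p2) → 5.1705
  f2: (p11, p3, p2) → 7.3520
  f3: (p11, p3, p5) → 37.7900
  f4: (p12, p6, p2) → 31.8972
  f5: (p12, p5, p2) → 63.3159
  f6: (p12, p4, p5) → 45.3298
  f7: (p12, p6, p7) → 34.0102
  f8: (p8, p6, p2) → 35.0547
  f9: (p13, p3, p2) → 13.9758
  f10: (p13, p8, p2) → 26.1101
  f11: (p13, p8, p3) → 6.3507
  f12: (p10, p8, p3) → 40.4865
  f13: (p10, p9, p7) → 42.1167
  f14: (p10, p9, p3) → 9.6931
  f15: (p14, p4, p5) → 57.9039
  f16: (p14, p3, p5) → 82.4765
  f17: (p14, p9, p3) → 15.8223
  f18: (p14, p9, p7) → 99.7838
  f19: (p0, p8, p6) → 18.5020
  f20: (p0, p10, p8) → 19.1540
  f21: (p0, p6, p7) → 28.6878
  f22: (p0, p10, p7) → 29.1739
  f23: (p1, p14, p7) → 44.8691
  f24: (p1, p14, p4) → 21.9962
  f25: (p1, p12, p7) → 60.4194
  f26: (p1, p12, p4) → 25.9412
Σ area = 903.383

Euler: V−E+F = 15−39+26 = 2.


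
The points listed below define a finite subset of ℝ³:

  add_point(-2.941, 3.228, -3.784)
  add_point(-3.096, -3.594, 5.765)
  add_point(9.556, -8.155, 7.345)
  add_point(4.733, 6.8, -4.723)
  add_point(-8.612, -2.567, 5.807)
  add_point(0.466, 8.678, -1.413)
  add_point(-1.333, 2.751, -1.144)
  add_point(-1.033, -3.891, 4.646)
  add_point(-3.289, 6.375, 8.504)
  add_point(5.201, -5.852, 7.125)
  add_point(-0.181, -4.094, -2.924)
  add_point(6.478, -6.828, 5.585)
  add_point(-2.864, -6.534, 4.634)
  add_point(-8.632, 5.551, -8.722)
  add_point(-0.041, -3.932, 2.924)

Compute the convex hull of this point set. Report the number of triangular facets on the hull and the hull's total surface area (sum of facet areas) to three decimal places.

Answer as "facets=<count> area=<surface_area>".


Hull vertices (8/15): indices [2, 3, 4, 5, 8, 10, 12, 13].

Facet areas (half cross-product norm):
  f1: (p8, p5, p13) → 63.6790
  f2: (p4, p8, p13) → 87.8957
  f3: (p4, p8, p2) → 99.2957
  f4: (p3, p5, p13) → 34.2609
  f5: (p3, p8, p2) → 139.4704
  f6: (p3, p8, p5) → 21.6045
  f7: (p12, p4, p13) → 58.4350
  f8: (p12, p4, p2) → 25.8142
  f9: (p10, p3, p13) → 76.5788
  f10: (p10, p3, p2) → 88.6547
  f11: (p10, p12, p13) → 54.5951
  f12: (p10, p12, p2) → 53.5322
Σ area = 803.816

Euler characteristic 8−18+12 = 2 ✓

facets=12 area=803.816


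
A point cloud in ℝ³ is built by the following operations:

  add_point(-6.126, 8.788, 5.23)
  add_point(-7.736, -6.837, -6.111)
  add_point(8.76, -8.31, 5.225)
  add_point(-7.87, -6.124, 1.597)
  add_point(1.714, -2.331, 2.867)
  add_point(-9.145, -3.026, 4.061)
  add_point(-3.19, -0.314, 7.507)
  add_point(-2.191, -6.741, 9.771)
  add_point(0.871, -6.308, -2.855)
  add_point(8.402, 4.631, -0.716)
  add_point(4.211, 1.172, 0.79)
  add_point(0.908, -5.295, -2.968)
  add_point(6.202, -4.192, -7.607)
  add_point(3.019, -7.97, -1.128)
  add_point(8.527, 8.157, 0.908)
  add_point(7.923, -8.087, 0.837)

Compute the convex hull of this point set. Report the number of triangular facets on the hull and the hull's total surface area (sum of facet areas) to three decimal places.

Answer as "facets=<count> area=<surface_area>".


Points on the hull: [0, 1, 2, 3, 5, 7, 9, 12, 13, 14, 15] (11 of 16).

Facet areas (half cross-product norm):
  f1: (p7, p0, p5) → 59.0684
  f2: (p7, p14, p2) → 101.7194
  f3: (p7, p14, p0) → 125.0310
  f4: (p9, p14, p2) → 21.0316
  f5: (p9, p14, p12) → 6.1444
  f6: (p1, p0, p5) → 61.7046
  f7: (p1, p14, p0) → 147.0610
  f8: (p1, p14, p12) → 105.0596
  f9: (p15, p9, p2) → 28.2976
  f10: (p15, p9, p12) → 52.1525
  f11: (p13, p7, p2) → 48.2527
  f12: (p13, p1, p7) → 72.2761
  f13: (p13, p15, p2) → 9.9496
  f14: (p13, p1, p12) → 48.4935
  f15: (p13, p15, p12) → 21.4926
  f16: (p3, p7, p5) → 19.9945
  f17: (p3, p1, p5) → 12.0401
  f18: (p3, p1, p7) → 23.1354
Σ area = 962.904

Check V−E+F: 11 − 27 + 18 = 2.

facets=18 area=962.904


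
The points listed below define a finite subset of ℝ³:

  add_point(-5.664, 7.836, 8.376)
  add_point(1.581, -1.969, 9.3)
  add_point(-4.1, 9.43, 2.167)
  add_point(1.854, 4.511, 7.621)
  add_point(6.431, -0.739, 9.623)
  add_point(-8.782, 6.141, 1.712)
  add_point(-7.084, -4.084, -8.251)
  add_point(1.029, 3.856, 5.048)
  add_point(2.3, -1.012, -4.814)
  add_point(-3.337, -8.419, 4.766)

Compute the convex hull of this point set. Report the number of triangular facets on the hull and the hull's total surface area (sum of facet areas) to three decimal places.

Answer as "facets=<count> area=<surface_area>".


Extreme-point indices: [0, 1, 2, 3, 4, 5, 6, 8, 9] — 9 of 10 on the boundary.

Per-facet area ½‖(b−a)×(c−a)‖:
  f1: (p6, p9, p5) → 94.2975
  f2: (p8, p9, p4) → 82.8796
  f3: (p8, p6, p9) → 66.4776
  f4: (p0, p9, p5) → 59.4688
  f5: (p2, p6, p5) → 38.3956
  f6: (p2, p8, p6) → 73.6668
  f7: (p2, p0, p5) → 18.2998
  f8: (p1, p9, p4) → 16.3183
  f9: (p1, p0, p4) → 28.3349
  f10: (p1, p0, p9) → 55.5847
  f11: (p3, p0, p4) → 16.1508
  f12: (p3, p2, p0) → 26.6587
  f13: (p3, p8, p4) → 49.2336
  f14: (p3, p2, p8) → 61.4889
Σ area = 687.256

Check V−E+F: 9 − 21 + 14 = 2.

facets=14 area=687.256


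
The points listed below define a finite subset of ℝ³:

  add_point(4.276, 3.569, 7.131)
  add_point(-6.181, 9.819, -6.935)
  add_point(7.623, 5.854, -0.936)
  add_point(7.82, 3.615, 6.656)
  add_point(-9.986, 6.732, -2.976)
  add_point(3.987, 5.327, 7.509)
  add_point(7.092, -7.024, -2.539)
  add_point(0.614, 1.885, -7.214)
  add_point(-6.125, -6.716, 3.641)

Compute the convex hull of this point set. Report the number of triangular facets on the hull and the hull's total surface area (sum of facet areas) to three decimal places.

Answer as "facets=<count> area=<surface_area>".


9 of the 9 inputs are extreme points: [0, 1, 2, 3, 4, 5, 6, 7, 8].

Facet areas (half cross-product norm):
  f1: (p8, p6, p3) → 99.5965
  f2: (p2, p6, p3) → 50.7477
  f3: (p5, p8, p4) → 115.4863
  f4: (p5, p1, p4) → 55.0788
  f5: (p5, p2, p3) → 16.9325
  f6: (p5, p2, p1) → 71.6607
  f7: (p7, p8, p6) → 82.0963
  f8: (p7, p2, p6) → 57.8398
  f9: (p7, p2, p1) → 52.8716
  f10: (p7, p1, p4) → 32.8901
  f11: (p7, p8, p4) → 87.6790
  f12: (p0, p8, p3) → 20.1185
  f13: (p0, p5, p3) → 3.2076
  f14: (p0, p5, p8) → 10.9696
Σ area = 757.175

Euler characteristic 9−21+14 = 2 ✓

facets=14 area=757.175
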